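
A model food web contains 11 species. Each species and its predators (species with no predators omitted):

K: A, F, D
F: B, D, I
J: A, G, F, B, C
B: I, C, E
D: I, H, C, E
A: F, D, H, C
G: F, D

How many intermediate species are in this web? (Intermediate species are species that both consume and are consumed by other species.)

5

Intermediate species (has both prey and predators): A, G, F, B, D.
Count: 5.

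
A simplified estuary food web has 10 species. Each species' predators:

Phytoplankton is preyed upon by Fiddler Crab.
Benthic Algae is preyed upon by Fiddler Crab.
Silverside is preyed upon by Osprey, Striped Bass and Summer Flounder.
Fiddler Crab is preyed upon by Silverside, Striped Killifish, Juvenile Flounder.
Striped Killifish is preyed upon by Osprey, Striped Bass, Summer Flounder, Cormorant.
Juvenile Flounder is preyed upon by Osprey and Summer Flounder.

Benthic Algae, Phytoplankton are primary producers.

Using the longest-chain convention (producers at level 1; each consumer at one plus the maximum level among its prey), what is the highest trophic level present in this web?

4

Producers (level 1): Benthic Algae, Phytoplankton.
Benthic Algae → Fiddler Crab → Striped Killifish → Striped Bass gives Striped Bass level 4.
No species has a prey at level 4, so no species reaches level 5.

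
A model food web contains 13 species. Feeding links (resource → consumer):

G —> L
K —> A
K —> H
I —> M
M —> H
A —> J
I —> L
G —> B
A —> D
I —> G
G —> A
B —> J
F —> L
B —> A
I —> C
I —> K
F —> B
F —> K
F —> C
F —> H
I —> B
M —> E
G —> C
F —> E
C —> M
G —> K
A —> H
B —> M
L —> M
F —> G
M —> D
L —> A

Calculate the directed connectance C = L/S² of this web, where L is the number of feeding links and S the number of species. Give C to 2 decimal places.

The web has S = 13 species and L = 32 feeding links.
C = L / S² = 32 / 169 = 0.1893 ≈ 0.19.

C = 0.19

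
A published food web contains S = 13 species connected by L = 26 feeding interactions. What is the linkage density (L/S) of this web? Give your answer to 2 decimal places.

There are L = 26 links among S = 13 species.
L/S = 26/13 = 2.0000 ≈ 2.00.

L/S = 2.00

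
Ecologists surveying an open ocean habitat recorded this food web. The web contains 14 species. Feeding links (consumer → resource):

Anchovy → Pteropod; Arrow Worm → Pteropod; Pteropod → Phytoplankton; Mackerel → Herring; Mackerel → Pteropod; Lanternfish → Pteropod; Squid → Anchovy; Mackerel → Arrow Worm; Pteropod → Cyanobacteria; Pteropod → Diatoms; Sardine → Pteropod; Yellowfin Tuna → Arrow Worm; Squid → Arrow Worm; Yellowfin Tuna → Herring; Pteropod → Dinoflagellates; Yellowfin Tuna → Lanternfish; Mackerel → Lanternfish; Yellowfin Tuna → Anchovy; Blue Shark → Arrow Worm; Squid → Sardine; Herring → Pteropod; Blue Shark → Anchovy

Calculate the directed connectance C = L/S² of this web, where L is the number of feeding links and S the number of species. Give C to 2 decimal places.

The web has S = 14 species and L = 22 feeding links.
C = L / S² = 22 / 196 = 0.1122 ≈ 0.11.

C = 0.11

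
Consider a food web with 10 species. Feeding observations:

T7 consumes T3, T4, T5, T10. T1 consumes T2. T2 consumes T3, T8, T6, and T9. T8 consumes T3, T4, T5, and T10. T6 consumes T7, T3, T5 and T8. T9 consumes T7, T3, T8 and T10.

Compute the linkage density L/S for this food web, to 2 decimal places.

There are L = 21 links among S = 10 species.
L/S = 21/10 = 2.1000 ≈ 2.10.

L/S = 2.10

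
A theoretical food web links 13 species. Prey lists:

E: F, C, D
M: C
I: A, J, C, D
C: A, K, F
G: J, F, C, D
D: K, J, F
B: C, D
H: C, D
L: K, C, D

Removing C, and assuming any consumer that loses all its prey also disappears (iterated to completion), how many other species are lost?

1

Remove C.
Round 1: M (all prey gone) → extinct.
No further losses. Total secondary extinctions: 1.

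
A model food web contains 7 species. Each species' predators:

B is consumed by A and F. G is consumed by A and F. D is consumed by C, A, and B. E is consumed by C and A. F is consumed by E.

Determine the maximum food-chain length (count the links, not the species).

One longest chain: D → B → F → E → A.
It has 5 species and 4 links.

4 links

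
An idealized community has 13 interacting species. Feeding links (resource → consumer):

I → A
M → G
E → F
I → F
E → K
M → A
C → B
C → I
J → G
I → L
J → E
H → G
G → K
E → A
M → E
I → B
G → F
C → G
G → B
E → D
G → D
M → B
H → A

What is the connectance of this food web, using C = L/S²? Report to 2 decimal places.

C = 0.14

The web has S = 13 species and L = 23 feeding links.
C = L / S² = 23 / 169 = 0.1361 ≈ 0.14.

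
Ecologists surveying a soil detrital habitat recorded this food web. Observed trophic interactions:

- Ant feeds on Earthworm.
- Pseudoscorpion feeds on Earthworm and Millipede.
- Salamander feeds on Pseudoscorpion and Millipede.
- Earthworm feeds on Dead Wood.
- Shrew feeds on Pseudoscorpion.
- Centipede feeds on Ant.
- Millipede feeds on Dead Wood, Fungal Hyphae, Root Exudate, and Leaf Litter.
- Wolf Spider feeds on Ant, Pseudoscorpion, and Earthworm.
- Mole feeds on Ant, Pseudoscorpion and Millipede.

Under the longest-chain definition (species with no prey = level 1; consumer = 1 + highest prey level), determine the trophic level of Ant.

Trophic level 3

Dead Wood has no prey (basal) → level 1.
Earthworm eats Dead Wood → level 2.
Ant eats Earthworm → level 3.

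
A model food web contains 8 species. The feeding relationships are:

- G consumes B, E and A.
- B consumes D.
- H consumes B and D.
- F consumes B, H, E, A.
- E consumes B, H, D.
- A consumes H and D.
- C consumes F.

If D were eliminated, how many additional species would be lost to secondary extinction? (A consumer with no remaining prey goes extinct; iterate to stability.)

Remove D.
Round 1: B (all prey gone) → extinct.
Round 2: H (all prey gone) → extinct.
Round 3: A (all prey gone), E (all prey gone) → extinct.
Round 4: F (all prey gone), G (all prey gone) → extinct.
Round 5: C (all prey gone) → extinct.
No further losses. Total secondary extinctions: 7.

7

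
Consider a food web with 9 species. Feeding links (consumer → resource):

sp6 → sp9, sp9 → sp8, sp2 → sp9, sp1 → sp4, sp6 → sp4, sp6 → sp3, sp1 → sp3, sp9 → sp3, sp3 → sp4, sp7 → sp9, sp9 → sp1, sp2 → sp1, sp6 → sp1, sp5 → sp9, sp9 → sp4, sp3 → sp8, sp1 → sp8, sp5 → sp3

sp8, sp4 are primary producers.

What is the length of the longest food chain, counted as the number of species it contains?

One longest chain: sp8 → sp3 → sp1 → sp9 → sp7.
It has 5 species and 4 links.

5 species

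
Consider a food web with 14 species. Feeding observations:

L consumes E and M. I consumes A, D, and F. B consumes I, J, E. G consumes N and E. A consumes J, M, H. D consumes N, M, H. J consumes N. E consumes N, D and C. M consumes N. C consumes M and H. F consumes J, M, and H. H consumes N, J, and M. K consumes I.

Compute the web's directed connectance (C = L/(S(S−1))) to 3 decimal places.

The web has S = 14 species and L = 30 feeding links.
C = L / (S(S−1)) = 30 / 182 = 0.1648 ≈ 0.165.

C = 0.165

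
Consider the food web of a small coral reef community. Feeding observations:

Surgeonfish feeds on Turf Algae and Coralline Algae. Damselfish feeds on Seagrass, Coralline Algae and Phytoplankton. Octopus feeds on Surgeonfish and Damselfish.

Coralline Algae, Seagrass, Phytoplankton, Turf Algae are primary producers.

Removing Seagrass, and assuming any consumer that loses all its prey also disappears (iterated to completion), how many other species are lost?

0

Remove Seagrass.
Every predator of it retains at least one other prey: Damselfish still has Coralline Algae, Phytoplankton.
No consumer loses all prey, so no secondary extinctions occur.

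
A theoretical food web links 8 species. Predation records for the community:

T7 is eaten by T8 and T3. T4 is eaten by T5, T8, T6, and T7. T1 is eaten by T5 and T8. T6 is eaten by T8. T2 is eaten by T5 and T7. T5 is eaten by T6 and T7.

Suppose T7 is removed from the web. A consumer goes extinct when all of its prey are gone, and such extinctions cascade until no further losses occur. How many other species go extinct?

Remove T7.
Round 1: T3 (all prey gone) → extinct.
No further losses. Total secondary extinctions: 1.

1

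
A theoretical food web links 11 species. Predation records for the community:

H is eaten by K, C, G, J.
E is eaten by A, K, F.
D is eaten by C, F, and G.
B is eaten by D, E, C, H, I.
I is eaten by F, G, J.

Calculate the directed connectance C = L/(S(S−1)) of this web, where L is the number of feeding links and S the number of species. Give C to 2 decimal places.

The web has S = 11 species and L = 18 feeding links.
C = L / (S(S−1)) = 18 / 110 = 0.1636 ≈ 0.16.

C = 0.16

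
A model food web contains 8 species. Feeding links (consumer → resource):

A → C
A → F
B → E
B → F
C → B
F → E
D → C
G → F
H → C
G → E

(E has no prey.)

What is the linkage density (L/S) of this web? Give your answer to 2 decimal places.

There are L = 10 links among S = 8 species.
L/S = 10/8 = 1.2500 ≈ 1.25.

L/S = 1.25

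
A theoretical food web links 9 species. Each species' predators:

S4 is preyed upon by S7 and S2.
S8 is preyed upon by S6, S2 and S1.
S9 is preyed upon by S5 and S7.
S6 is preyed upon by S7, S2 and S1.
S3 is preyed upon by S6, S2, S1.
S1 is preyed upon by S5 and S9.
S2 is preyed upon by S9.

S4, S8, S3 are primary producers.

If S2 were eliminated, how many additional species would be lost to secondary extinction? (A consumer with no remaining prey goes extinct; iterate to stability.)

Remove S2.
Every predator of it retains at least one other prey: S9 still has S1.
No consumer loses all prey, so no secondary extinctions occur.

0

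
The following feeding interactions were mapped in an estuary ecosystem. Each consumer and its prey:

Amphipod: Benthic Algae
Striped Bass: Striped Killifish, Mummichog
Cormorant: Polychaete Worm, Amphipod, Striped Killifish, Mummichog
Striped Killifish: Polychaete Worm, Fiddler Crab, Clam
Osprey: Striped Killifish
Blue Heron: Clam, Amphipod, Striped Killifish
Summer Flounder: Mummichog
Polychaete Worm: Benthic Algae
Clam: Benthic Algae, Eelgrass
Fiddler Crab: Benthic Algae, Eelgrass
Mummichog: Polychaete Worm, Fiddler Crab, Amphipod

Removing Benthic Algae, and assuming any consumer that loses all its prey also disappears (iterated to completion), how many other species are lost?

2

Remove Benthic Algae.
Round 1: Polychaete Worm (all prey gone), Amphipod (all prey gone) → extinct.
No further losses. Total secondary extinctions: 2.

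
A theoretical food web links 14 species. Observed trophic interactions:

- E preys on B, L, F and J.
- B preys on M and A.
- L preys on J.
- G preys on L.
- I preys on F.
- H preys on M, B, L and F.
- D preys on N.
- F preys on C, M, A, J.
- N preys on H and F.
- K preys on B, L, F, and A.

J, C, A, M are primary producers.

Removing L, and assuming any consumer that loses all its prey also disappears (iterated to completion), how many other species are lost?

Remove L.
Round 1: G (all prey gone) → extinct.
No further losses. Total secondary extinctions: 1.

1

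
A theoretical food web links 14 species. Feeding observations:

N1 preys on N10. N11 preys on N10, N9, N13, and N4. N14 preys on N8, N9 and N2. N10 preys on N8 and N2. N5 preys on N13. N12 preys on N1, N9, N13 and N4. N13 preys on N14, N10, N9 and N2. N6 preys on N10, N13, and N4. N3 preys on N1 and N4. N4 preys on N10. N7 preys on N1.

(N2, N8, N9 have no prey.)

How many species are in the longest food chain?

4 species

One longest chain: N2 → N10 → N13 → N11.
It has 4 species and 3 links.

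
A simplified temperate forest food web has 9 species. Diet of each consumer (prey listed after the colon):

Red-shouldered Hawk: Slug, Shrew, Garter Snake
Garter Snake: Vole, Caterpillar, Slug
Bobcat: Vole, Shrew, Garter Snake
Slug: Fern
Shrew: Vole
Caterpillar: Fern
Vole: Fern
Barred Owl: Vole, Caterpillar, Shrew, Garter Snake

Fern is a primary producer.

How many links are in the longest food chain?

One longest chain: Fern → Vole → Shrew → Bobcat.
It has 4 species and 3 links.

3 links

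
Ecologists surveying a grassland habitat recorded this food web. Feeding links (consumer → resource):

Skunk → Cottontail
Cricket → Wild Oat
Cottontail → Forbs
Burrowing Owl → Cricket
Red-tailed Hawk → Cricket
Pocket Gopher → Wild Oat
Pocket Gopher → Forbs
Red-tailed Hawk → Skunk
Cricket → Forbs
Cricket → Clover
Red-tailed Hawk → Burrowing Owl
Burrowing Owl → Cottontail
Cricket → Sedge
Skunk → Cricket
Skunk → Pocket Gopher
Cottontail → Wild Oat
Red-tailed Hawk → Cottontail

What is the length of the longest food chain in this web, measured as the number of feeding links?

3 links

One longest chain: Forbs → Cricket → Burrowing Owl → Red-tailed Hawk.
It has 4 species and 3 links.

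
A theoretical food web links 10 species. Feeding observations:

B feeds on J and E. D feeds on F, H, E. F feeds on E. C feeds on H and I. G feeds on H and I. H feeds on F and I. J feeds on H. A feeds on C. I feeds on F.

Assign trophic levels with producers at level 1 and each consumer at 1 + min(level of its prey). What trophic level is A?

Trophic level 5

E is a producer → level 1.
F eats E → level 2.
I eats F → level 3.
C eats I → level 4.
A eats C → level 5.
No prey of A is below level 4, so 5 is the minimum.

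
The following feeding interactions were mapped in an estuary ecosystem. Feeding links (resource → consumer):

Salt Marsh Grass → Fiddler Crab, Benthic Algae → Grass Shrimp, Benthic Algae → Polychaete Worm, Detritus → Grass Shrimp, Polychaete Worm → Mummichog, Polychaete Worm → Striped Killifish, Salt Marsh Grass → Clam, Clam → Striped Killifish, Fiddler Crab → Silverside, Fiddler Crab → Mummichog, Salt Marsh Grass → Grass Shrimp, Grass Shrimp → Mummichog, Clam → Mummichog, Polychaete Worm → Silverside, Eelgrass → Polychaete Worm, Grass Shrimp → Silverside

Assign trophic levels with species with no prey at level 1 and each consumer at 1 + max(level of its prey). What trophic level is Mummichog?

Detritus has no prey (basal) → level 1.
Grass Shrimp eats Detritus (level 1); other prey at levels: Benthic Algae 1, Salt Marsh Grass 1 → level 2.
Mummichog eats Grass Shrimp (level 2); other prey at levels: Clam 2, Polychaete Worm 2, Fiddler Crab 2 → level 3.

Trophic level 3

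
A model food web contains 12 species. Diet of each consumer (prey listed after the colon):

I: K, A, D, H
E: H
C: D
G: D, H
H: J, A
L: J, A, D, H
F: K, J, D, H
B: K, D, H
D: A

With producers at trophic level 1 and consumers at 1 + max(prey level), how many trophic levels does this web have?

Producers (level 1): K, J, A.
A → D → G gives G level 3.
No species has a prey at level 3, so no species reaches level 4.

3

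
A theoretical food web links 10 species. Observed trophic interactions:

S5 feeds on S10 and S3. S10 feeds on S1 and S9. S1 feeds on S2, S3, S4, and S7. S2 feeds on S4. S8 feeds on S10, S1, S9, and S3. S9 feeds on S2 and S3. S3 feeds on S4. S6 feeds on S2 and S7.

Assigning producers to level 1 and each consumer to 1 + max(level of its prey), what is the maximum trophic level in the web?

5

Producers (level 1): S7, S4.
S4 → S2 → S9 → S10 → S5 gives S5 level 5.
No species has a prey at level 5, so no species reaches level 6.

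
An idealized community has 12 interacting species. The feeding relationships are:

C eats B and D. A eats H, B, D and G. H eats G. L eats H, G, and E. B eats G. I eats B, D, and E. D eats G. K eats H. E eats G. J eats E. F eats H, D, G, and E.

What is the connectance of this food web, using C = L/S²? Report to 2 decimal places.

The web has S = 12 species and L = 22 feeding links.
C = L / S² = 22 / 144 = 0.1528 ≈ 0.15.

C = 0.15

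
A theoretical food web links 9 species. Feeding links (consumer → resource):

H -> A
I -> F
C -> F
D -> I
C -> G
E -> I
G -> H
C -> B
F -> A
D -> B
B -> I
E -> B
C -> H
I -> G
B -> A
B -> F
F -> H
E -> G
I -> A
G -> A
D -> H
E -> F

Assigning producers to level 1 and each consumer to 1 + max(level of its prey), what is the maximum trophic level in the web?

Producers (level 1): A.
A → H → G → I → B → D gives D level 6.
No species has a prey at level 6, so no species reaches level 7.

6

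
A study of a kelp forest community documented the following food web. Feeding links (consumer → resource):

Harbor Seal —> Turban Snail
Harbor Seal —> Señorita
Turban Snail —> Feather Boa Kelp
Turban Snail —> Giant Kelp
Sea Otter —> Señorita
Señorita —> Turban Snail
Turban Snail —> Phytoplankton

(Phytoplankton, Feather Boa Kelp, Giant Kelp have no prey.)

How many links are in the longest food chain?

One longest chain: Phytoplankton → Turban Snail → Señorita → Harbor Seal.
It has 4 species and 3 links.

3 links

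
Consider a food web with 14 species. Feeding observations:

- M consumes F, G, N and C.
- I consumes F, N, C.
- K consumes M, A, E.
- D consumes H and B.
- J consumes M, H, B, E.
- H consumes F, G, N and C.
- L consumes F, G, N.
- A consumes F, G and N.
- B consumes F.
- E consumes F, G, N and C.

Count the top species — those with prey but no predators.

Top species (has prey, but nothing eats it): I, L, J, K, D.
Count: 5.

5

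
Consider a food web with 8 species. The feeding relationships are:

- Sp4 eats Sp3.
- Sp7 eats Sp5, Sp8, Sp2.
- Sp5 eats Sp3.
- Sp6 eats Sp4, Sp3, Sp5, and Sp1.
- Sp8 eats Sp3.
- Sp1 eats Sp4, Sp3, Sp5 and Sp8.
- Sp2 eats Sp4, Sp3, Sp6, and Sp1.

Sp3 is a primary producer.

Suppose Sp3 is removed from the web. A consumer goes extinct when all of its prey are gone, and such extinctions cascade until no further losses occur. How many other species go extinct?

7

Remove Sp3.
Round 1: Sp5 (all prey gone), Sp8 (all prey gone), Sp4 (all prey gone) → extinct.
Round 2: Sp1 (all prey gone) → extinct.
Round 3: Sp6 (all prey gone) → extinct.
Round 4: Sp2 (all prey gone) → extinct.
Round 5: Sp7 (all prey gone) → extinct.
No further losses. Total secondary extinctions: 7.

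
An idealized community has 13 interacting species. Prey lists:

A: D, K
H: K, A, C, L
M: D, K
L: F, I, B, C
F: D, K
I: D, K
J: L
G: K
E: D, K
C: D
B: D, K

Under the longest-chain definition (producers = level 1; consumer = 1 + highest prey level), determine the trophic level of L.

Trophic level 3

D is a producer → level 1.
C eats D → level 2.
L eats C (level 2); other prey at levels: F 2, I 2, B 2 → level 3.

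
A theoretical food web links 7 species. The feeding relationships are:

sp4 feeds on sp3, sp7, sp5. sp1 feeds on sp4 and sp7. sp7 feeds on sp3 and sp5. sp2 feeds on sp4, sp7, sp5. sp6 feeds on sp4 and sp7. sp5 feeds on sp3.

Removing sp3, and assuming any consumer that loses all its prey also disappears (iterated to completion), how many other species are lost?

Remove sp3.
Round 1: sp5 (all prey gone) → extinct.
Round 2: sp7 (all prey gone) → extinct.
Round 3: sp4 (all prey gone) → extinct.
Round 4: sp2 (all prey gone), sp6 (all prey gone), sp1 (all prey gone) → extinct.
No further losses. Total secondary extinctions: 6.

6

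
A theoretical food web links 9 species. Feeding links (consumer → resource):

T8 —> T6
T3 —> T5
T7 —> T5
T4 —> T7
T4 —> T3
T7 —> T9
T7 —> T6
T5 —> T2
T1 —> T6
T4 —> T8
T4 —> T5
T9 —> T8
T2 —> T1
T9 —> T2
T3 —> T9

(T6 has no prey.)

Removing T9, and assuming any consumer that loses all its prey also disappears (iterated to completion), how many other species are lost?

Remove T9.
Every predator of it retains at least one other prey: T3 still has T5; T7 still has T6, T5.
No consumer loses all prey, so no secondary extinctions occur.

0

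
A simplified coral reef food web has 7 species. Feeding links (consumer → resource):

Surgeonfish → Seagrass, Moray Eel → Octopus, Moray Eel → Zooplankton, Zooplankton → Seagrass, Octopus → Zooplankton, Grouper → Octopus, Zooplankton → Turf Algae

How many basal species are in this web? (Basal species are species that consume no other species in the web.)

2

Basal species (no prey listed): Turf Algae, Seagrass.
Count: 2.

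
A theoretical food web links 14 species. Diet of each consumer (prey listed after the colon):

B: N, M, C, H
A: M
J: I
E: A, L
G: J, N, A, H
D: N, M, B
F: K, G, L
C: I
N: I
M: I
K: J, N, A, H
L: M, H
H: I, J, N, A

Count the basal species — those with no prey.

Basal species (no prey listed): I.
Count: 1.

1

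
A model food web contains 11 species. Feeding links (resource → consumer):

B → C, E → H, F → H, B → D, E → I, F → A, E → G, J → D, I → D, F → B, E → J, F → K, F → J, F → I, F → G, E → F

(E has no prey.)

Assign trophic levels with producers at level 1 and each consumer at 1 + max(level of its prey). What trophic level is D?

E is a producer → level 1.
F eats E → level 2.
J eats F (level 2); other prey at levels: E 1 → level 3.
D eats J (level 3); other prey at levels: I 3, B 3 → level 4.

Trophic level 4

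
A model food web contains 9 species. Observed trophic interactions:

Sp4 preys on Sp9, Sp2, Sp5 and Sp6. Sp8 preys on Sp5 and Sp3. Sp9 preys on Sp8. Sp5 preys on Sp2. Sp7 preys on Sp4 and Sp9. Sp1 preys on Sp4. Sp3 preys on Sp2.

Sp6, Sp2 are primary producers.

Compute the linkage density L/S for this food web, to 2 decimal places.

There are L = 12 links among S = 9 species.
L/S = 12/9 = 1.3333 ≈ 1.33.

L/S = 1.33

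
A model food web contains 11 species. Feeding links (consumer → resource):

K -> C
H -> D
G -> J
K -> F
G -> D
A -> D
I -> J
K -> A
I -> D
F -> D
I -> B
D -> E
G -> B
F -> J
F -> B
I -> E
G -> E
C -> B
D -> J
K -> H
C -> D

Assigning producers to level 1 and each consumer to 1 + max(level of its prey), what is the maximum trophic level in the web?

4

Producers (level 1): B, J, E.
J → D → H → K gives K level 4.
No species has a prey at level 4, so no species reaches level 5.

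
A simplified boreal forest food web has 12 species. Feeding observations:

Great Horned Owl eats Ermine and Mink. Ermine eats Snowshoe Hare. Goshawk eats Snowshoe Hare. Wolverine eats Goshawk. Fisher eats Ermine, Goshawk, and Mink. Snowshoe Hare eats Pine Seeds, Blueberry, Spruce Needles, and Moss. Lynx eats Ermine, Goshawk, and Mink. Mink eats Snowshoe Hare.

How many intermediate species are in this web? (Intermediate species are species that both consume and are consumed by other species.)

4

Intermediate species (has both prey and predators): Snowshoe Hare, Ermine, Goshawk, Mink.
Count: 4.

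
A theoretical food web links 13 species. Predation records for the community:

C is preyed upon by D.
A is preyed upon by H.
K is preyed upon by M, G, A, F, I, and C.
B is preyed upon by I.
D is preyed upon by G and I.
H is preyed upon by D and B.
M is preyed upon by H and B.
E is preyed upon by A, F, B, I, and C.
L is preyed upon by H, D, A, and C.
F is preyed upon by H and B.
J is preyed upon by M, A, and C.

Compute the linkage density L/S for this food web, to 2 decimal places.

There are L = 29 links among S = 13 species.
L/S = 29/13 = 2.2308 ≈ 2.23.

L/S = 2.23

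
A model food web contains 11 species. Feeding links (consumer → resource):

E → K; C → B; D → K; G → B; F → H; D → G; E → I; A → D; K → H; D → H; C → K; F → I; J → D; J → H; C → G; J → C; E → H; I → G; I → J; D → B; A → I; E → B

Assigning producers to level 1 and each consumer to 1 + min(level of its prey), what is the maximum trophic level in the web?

Producers (level 1): H, B.
Following each consumer down to its lowest-level prey: B → G → I (levels 1 through 3).
All prey of I (G 2, J 2) are at level 2 or above, so I is at level 1 + 2 = 3.
Every consumer has at least one prey at level 2 or below, so none exceeds level 3.

3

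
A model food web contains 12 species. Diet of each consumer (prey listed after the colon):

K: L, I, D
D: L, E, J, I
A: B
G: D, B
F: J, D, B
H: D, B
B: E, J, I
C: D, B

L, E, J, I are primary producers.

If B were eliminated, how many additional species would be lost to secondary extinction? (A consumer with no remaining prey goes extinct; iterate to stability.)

Remove B.
Round 1: A (all prey gone) → extinct.
No further losses. Total secondary extinctions: 1.

1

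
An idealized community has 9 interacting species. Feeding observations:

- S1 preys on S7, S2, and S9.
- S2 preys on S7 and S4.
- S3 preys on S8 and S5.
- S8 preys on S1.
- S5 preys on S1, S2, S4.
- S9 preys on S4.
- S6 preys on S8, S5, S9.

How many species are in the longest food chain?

5 species

One longest chain: S4 → S2 → S1 → S8 → S3.
It has 5 species and 4 links.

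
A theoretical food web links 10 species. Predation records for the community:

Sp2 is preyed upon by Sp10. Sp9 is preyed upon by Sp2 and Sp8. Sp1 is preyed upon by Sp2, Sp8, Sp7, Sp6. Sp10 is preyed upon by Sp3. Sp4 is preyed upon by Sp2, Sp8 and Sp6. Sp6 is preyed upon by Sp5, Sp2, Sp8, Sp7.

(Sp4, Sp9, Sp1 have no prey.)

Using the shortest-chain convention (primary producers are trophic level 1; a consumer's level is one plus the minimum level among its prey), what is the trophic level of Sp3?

Sp4 is a producer → level 1.
Sp2 eats Sp4 → level 2.
Sp10 eats Sp2 → level 3.
Sp3 eats Sp10 → level 4.
No prey of Sp3 is below level 3, so 4 is the minimum.

Trophic level 4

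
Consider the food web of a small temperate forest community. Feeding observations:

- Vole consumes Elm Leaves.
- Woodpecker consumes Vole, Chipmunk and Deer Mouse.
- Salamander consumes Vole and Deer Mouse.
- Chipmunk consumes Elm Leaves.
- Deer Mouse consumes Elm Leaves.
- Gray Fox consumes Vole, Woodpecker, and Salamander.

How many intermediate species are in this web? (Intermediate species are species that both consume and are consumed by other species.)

5

Intermediate species (has both prey and predators): Vole, Deer Mouse, Chipmunk, Woodpecker, Salamander.
Count: 5.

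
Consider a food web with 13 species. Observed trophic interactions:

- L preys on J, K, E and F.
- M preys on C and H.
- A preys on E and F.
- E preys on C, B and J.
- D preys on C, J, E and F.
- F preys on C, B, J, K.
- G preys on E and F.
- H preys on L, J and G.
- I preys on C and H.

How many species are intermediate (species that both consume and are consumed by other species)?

Intermediate species (has both prey and predators): E, F, L, G, H.
Count: 5.

5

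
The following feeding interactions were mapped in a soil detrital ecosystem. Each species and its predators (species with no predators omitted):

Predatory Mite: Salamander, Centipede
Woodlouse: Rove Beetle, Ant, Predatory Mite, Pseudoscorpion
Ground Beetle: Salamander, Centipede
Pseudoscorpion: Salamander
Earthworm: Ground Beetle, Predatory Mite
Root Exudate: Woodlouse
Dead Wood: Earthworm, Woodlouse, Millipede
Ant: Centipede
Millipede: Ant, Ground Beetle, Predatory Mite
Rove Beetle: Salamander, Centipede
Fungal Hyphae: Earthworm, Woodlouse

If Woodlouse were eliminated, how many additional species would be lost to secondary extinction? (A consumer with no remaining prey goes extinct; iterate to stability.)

2

Remove Woodlouse.
Round 1: Rove Beetle (all prey gone), Pseudoscorpion (all prey gone) → extinct.
No further losses. Total secondary extinctions: 2.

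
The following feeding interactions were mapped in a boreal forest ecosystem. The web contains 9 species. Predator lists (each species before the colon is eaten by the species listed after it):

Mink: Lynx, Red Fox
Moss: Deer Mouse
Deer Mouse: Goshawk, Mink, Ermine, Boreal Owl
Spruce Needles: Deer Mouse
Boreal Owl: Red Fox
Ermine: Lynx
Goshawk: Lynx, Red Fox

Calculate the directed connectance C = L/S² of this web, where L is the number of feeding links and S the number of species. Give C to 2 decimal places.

The web has S = 9 species and L = 12 feeding links.
C = L / S² = 12 / 81 = 0.1481 ≈ 0.15.

C = 0.15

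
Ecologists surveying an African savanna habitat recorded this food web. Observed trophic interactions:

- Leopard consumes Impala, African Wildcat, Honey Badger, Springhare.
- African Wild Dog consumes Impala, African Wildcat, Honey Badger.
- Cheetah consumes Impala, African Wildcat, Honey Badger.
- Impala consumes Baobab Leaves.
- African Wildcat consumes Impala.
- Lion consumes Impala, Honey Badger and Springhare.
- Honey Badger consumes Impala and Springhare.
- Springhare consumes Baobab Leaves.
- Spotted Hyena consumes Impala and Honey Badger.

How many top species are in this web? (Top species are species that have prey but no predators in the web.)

5

Top species (has prey, but nothing eats it): Cheetah, Lion, African Wild Dog, Spotted Hyena, Leopard.
Count: 5.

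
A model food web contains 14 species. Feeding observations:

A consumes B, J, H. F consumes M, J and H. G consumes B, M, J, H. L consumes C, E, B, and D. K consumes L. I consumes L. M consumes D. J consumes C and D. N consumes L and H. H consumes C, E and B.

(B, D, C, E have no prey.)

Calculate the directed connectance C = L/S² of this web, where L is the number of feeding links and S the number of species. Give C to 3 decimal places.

C = 0.122

The web has S = 14 species and L = 24 feeding links.
C = L / S² = 24 / 196 = 0.1224 ≈ 0.122.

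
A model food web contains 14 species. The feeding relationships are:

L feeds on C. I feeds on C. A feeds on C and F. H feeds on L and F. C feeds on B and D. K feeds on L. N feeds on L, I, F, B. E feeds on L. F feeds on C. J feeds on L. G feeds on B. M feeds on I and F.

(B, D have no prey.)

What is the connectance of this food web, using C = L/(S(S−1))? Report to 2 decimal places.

C = 0.10

The web has S = 14 species and L = 19 feeding links.
C = L / (S(S−1)) = 19 / 182 = 0.1044 ≈ 0.10.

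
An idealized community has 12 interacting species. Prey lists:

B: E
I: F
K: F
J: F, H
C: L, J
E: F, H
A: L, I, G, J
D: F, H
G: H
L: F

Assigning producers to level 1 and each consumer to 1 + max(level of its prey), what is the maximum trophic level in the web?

Producers (level 1): F, H.
F → J → C gives C level 3.
No species has a prey at level 3, so no species reaches level 4.

3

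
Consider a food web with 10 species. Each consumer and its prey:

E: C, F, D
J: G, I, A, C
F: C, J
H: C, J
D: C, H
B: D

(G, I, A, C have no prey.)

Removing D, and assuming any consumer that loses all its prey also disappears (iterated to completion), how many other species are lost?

1

Remove D.
Round 1: B (all prey gone) → extinct.
No further losses. Total secondary extinctions: 1.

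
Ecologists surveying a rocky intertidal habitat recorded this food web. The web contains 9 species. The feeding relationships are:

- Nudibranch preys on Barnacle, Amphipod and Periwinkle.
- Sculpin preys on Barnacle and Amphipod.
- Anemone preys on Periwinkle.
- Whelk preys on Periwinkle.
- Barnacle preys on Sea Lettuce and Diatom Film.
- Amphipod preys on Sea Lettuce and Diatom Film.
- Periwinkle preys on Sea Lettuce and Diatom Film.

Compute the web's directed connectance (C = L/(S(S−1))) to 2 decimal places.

C = 0.18

The web has S = 9 species and L = 13 feeding links.
C = L / (S(S−1)) = 13 / 72 = 0.1806 ≈ 0.18.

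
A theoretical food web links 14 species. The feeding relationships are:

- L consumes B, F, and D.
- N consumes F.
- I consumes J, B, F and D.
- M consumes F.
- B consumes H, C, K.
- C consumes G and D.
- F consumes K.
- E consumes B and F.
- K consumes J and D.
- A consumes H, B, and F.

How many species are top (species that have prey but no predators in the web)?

Top species (has prey, but nothing eats it): N, E, L, M, I, A.
Count: 6.

6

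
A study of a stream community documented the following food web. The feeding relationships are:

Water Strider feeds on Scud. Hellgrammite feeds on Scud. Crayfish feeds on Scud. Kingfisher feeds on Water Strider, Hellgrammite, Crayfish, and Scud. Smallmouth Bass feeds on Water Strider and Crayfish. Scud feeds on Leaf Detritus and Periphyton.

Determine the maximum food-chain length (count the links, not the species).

3 links

One longest chain: Periphyton → Scud → Water Strider → Kingfisher.
It has 4 species and 3 links.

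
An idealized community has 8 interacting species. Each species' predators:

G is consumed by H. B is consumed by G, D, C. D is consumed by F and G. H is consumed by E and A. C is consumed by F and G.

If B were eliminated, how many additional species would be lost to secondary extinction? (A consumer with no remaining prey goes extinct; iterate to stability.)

Remove B.
Round 1: C (all prey gone), D (all prey gone) → extinct.
Round 2: F (all prey gone), G (all prey gone) → extinct.
Round 3: H (all prey gone) → extinct.
Round 4: E (all prey gone), A (all prey gone) → extinct.
No further losses. Total secondary extinctions: 7.

7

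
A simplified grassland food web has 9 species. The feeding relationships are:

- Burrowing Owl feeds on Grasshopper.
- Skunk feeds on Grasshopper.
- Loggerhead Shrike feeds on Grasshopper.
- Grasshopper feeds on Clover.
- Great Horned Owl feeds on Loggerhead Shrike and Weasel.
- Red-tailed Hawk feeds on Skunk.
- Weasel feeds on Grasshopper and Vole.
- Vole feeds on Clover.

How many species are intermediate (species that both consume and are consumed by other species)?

Intermediate species (has both prey and predators): Grasshopper, Vole, Skunk, Loggerhead Shrike, Weasel.
Count: 5.

5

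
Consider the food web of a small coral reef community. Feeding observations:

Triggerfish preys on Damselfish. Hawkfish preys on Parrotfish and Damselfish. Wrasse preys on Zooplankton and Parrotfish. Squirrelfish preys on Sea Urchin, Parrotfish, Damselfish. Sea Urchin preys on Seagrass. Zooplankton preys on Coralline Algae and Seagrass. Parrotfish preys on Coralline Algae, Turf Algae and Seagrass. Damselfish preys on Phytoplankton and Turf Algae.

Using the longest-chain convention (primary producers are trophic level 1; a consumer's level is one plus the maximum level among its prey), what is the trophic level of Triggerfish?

Trophic level 3

Phytoplankton is a producer → level 1.
Damselfish eats Phytoplankton (level 1); other prey at levels: Turf Algae 1 → level 2.
Triggerfish eats Damselfish → level 3.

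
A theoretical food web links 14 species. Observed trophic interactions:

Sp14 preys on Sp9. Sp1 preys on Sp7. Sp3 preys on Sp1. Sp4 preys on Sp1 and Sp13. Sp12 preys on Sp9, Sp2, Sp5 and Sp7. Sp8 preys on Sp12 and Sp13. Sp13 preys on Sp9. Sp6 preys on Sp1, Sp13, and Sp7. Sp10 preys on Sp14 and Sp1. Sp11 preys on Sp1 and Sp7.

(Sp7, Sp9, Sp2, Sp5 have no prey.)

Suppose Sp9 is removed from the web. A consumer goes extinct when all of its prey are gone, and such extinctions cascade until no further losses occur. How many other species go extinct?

Remove Sp9.
Round 1: Sp14 (all prey gone), Sp13 (all prey gone) → extinct.
No further losses. Total secondary extinctions: 2.

2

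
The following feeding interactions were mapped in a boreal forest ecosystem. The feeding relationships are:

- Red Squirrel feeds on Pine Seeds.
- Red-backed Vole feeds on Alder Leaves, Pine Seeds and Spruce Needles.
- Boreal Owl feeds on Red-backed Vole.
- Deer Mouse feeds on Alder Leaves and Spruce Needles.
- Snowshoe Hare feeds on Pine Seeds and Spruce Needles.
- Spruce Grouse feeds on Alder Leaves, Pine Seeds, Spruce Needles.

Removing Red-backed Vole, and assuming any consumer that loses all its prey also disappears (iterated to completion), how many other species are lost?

1

Remove Red-backed Vole.
Round 1: Boreal Owl (all prey gone) → extinct.
No further losses. Total secondary extinctions: 1.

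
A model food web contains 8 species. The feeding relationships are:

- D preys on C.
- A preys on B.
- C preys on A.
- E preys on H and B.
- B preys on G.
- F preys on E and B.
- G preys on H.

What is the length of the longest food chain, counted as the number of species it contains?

6 species

One longest chain: H → G → B → A → C → D.
It has 6 species and 5 links.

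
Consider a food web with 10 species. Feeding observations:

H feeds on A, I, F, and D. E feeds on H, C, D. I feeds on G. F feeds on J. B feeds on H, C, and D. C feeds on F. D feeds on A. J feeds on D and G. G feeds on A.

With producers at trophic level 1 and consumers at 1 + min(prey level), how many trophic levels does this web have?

Producers (level 1): A.
Following each consumer down to its lowest-level prey: A → D → J → F → C (levels 1 through 5).
All prey of C (F 4) are at level 4 or above, so C is at level 1 + 4 = 5.
Every consumer has at least one prey at level 4 or below, so none exceeds level 5.

5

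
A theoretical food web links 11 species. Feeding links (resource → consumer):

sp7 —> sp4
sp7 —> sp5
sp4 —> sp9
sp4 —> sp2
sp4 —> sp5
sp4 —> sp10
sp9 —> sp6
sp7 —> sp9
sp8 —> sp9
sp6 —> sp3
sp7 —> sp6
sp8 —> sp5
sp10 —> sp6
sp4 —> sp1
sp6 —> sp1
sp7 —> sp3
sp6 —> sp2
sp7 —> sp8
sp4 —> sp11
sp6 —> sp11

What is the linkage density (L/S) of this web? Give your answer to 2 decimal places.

L/S = 1.82

There are L = 20 links among S = 11 species.
L/S = 20/11 = 1.8182 ≈ 1.82.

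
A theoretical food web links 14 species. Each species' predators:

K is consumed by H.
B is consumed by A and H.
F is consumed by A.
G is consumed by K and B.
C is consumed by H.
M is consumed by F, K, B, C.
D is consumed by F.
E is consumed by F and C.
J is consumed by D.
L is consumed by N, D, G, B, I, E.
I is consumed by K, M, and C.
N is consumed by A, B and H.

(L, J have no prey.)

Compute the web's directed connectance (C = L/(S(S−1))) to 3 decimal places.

C = 0.148

The web has S = 14 species and L = 27 feeding links.
C = L / (S(S−1)) = 27 / 182 = 0.1484 ≈ 0.148.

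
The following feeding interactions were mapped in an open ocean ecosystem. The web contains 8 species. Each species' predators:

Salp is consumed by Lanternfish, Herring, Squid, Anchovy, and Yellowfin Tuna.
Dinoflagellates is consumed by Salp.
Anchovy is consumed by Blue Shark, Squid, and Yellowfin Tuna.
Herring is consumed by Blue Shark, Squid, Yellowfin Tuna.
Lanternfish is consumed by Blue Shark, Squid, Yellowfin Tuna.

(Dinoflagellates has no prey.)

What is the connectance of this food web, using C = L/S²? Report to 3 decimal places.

The web has S = 8 species and L = 15 feeding links.
C = L / S² = 15 / 64 = 0.2344 ≈ 0.234.

C = 0.234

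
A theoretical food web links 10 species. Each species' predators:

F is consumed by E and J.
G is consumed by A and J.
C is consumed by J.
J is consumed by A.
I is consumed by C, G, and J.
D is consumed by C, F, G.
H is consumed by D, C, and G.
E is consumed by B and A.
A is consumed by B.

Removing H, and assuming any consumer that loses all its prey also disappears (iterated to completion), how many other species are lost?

Remove H.
Round 1: D (all prey gone) → extinct.
Round 2: F (all prey gone) → extinct.
Round 3: E (all prey gone) → extinct.
No further losses. Total secondary extinctions: 3.

3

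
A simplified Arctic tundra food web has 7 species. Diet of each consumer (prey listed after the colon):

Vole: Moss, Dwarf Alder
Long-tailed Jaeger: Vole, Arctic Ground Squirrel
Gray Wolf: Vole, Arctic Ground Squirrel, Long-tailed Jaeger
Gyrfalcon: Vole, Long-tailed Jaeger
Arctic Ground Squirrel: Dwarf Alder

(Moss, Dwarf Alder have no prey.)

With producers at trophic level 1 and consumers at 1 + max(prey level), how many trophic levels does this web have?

Producers (level 1): Moss, Dwarf Alder.
Moss → Vole → Long-tailed Jaeger → Gray Wolf gives Gray Wolf level 4.
No species has a prey at level 4, so no species reaches level 5.

4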